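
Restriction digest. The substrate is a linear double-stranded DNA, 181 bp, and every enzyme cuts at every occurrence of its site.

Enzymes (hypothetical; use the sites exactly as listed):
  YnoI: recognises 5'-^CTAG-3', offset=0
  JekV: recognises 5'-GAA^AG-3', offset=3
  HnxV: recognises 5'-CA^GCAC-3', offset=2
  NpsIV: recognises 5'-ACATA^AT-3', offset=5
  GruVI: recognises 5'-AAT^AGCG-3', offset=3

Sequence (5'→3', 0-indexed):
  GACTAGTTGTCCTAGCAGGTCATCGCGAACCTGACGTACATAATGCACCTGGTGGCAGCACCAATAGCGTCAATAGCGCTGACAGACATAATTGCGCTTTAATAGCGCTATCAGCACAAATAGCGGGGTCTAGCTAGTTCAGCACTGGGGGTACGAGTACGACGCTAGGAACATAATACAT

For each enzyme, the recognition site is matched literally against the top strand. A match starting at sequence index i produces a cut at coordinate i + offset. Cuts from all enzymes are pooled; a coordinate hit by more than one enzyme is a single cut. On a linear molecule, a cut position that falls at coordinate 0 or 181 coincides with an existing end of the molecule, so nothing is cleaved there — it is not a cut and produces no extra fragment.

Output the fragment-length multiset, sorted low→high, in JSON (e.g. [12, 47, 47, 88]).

[2,4,6,8,8,8,8,9,9,10,11,13,15,16,23,31]

Per-enzyme occurrences:
  YnoI CTAG/0: at [2, 11, 129, 133, 164] ⇒ [2, 11, 129, 133, 164]
  JekV (GAAAG, off=3): no sites
  HnxV CAGCAC/2: at [55, 111, 139] ⇒ [57, 113, 141]
  NpsIV ACATAAT/5: at [37, 85, 170] ⇒ [42, 90, 175]
  GruVI AATAGCG/3: at [62, 71, 100, 118] ⇒ [65, 74, 103, 121]

Pooled cuts: [2, 11, 42, 57, 65, 74, 90, 103, 113, 121, 129, 133, 141, 164, 175]

Fragments:
  [0,2): 2 bp
  [2,11): 9 bp
  [11,42): 31 bp
  [42,57): 15 bp
  [57,65): 8 bp
  [65,74): 9 bp
  [74,90): 16 bp
  [90,103): 13 bp
  [103,113): 10 bp
  [113,121): 8 bp
  [121,129): 8 bp
  [129,133): 4 bp
  [133,141): 8 bp
  [141,164): 23 bp
  [164,175): 11 bp
  [175,181): 6 bp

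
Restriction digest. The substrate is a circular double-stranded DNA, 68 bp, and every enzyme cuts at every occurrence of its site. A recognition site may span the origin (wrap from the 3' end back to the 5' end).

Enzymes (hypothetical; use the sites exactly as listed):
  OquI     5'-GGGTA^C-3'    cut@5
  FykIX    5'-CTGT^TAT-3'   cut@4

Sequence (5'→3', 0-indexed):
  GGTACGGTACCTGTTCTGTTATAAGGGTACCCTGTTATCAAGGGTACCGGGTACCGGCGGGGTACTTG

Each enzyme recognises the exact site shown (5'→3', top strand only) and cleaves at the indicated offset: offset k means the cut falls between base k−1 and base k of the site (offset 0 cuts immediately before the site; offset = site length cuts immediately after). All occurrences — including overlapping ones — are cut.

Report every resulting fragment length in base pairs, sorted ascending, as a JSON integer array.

Scan for sites:
  OquI (GGGTAC, off=5): starts [24, 41, 48, 59, 67] → cuts [4, 29, 46, 53, 64]
  FykIX (CTGTTAT, off=4): starts [15, 31] → cuts [19, 35]

All cut coordinates (distinct, sorted): [4, 19, 29, 35, 46, 53, 64]

Fragments:
  4→19: 15 bp
  19→29: 10 bp
  29→35: 6 bp
  35→46: 11 bp
  46→53: 7 bp
  53→64: 11 bp
  64→4 (wrap): 68-64+4 = 8 bp

[6,7,8,10,11,11,15]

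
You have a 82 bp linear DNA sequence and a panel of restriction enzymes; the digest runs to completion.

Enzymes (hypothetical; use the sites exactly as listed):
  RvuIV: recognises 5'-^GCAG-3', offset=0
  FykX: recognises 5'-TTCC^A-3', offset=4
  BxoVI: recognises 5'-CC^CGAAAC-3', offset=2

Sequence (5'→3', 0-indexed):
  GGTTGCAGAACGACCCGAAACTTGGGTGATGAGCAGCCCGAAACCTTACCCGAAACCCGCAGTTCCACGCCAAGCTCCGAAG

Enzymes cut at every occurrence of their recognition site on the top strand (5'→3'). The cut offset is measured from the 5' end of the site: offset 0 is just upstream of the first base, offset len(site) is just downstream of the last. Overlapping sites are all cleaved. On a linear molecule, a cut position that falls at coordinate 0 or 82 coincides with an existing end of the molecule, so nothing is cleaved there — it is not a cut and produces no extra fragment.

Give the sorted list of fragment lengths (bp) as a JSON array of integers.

Per-enzyme occurrences:
  RvuIV GCAG/0: at [4, 32, 58] ⇒ [4, 32, 58]
  FykX TTCCA/4: at [62] ⇒ [66]
  BxoVI CCCGAAAC/2: at [13, 36, 48] ⇒ [15, 38, 50]

All cut coordinates (distinct, sorted): [4, 15, 32, 38, 50, 58, 66]

Fragments:
  [0,4): 4 bp
  [4,15): 11 bp
  [15,32): 17 bp
  [32,38): 6 bp
  [38,50): 12 bp
  [50,58): 8 bp
  [58,66): 8 bp
  [66,82): 16 bp

[4,6,8,8,11,12,16,17]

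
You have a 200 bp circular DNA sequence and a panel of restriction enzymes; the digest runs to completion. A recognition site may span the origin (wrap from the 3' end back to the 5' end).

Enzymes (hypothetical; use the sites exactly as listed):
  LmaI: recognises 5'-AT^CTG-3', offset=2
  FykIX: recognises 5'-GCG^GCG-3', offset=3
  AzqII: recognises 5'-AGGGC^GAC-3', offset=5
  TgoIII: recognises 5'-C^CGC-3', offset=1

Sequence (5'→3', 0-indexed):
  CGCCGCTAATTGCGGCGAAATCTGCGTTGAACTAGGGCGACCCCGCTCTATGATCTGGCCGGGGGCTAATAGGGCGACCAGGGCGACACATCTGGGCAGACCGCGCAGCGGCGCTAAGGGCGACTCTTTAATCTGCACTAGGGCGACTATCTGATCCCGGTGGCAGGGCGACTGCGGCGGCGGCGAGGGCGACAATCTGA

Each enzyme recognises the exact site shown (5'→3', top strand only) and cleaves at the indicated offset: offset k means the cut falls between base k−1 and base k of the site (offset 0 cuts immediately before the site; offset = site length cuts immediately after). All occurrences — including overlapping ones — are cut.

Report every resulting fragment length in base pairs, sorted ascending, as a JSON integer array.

Per-enzyme occurrences:
  LmaI (ATCTG, off=2): starts [19, 52, 89, 130, 148, 194] → cuts [21, 54, 91, 132, 150, 196]
  FykIX (GCGGCG, off=3): starts [11, 107, 173, 176, 179] → cuts [14, 110, 176, 179, 182]
  AzqII (AGGGCGAC, off=5): starts [33, 70, 79, 116, 139, 164, 185] → cuts [38, 75, 84, 121, 144, 169, 190]
  TgoIII (CCGC, off=1): starts [2, 42, 100] → cuts [3, 43, 101]

Pooled cuts: [3, 14, 21, 38, 43, 54, 75, 84, 91, 101, 110, 121, 132, 144, 150, 169, 176, 179, 182, 190, 196]

Fragment lengths:
  3→14: 11 bp
  14→21: 7 bp
  21→38: 17 bp
  38→43: 5 bp
  43→54: 11 bp
  54→75: 21 bp
  75→84: 9 bp
  84→91: 7 bp
  91→101: 10 bp
  101→110: 9 bp
  110→121: 11 bp
  121→132: 11 bp
  132→144: 12 bp
  144→150: 6 bp
  150→169: 19 bp
  169→176: 7 bp
  176→179: 3 bp
  179→182: 3 bp
  182→190: 8 bp
  190→196: 6 bp
  196→3 (wrap): 200-196+3 = 7 bp

[3,3,5,6,6,7,7,7,7,8,9,9,10,11,11,11,11,12,17,19,21]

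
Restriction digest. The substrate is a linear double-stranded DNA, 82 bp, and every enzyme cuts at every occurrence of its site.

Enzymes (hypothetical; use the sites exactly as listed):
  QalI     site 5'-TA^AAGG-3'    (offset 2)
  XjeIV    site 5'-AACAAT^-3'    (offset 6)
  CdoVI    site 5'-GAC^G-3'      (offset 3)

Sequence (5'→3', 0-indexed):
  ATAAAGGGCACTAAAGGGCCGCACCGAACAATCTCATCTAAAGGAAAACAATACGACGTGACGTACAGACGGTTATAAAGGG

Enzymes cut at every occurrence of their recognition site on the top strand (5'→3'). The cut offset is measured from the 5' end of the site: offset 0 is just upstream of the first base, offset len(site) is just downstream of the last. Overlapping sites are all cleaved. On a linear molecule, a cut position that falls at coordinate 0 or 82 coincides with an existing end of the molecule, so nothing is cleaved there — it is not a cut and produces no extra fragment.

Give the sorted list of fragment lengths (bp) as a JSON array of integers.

Site scan:
  QalI TAAAGG/2: at [1, 11, 38, 75] ⇒ [3, 13, 40, 77]
  XjeIV AACAAT/6: at [26, 46] ⇒ [32, 52]
  CdoVI GACG/3: at [54, 59, 67] ⇒ [57, 62, 70]

All cut coordinates (distinct, sorted): [3, 13, 32, 40, 52, 57, 62, 70, 77]

Fragment lengths:
  [0,3): 3 bp
  [3,13): 10 bp
  [13,32): 19 bp
  [32,40): 8 bp
  [40,52): 12 bp
  [52,57): 5 bp
  [57,62): 5 bp
  [62,70): 8 bp
  [70,77): 7 bp
  [77,82): 5 bp

[3,5,5,5,7,8,8,10,12,19]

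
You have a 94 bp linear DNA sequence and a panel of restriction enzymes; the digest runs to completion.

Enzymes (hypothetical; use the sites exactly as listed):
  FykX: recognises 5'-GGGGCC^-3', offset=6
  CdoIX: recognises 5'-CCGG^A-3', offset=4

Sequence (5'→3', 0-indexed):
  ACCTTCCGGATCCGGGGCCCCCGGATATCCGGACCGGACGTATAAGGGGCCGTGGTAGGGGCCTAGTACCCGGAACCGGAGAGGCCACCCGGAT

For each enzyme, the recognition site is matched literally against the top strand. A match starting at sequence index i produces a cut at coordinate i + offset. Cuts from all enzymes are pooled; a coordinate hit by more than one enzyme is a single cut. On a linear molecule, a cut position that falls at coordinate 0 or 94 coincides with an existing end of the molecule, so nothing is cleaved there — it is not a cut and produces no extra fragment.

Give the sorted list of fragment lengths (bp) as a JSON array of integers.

Scan for sites:
  FykX (GGGGCC, off=6): starts [13, 45, 57] → cuts [19, 51, 63]
  CdoIX (CCGGA, off=4): starts [5, 20, 28, 33, 69, 75, 88] → cuts [9, 24, 32, 37, 73, 79, 92]

Pooled cuts: [9, 19, 24, 32, 37, 51, 63, 73, 79, 92]

Fragment lengths:
  [0,9): 9 bp
  [9,19): 10 bp
  [19,24): 5 bp
  [24,32): 8 bp
  [32,37): 5 bp
  [37,51): 14 bp
  [51,63): 12 bp
  [63,73): 10 bp
  [73,79): 6 bp
  [79,92): 13 bp
  [92,94): 2 bp

[2,5,5,6,8,9,10,10,12,13,14]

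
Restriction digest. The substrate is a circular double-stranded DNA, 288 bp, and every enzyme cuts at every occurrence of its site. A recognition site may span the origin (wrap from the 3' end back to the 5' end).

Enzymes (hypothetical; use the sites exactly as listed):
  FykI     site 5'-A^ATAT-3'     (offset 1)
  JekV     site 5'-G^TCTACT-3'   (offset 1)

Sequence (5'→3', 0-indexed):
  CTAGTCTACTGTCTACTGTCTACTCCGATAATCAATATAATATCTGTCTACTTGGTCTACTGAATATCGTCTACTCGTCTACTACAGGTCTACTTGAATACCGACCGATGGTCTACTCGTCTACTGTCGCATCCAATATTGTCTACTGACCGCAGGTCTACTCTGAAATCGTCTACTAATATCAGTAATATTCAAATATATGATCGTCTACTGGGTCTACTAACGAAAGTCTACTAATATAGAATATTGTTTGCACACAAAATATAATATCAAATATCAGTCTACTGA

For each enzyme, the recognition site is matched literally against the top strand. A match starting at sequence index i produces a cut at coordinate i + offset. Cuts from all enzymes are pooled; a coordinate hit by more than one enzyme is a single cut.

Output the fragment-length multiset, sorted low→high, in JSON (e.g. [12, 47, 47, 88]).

[5,5,6,6,7,7,7,7,7,7,7,7,8,8,8,8,9,9,9,11,11,12,14,15,15,16,16,18,23]

Per-enzyme occurrences:
  FykI AATAT/1: at [33, 38, 62, 134, 177, 186, 194, 235, 242, 260, 265, 272] ⇒ [34, 39, 63, 135, 178, 187, 195, 236, 243, 261, 266, 273]
  JekV GTCTACT/1: at [3, 10, 17, 45, 54, 68, 76, 87, 110, 118, 140, 155, 170, 205, 214, 228, 279] ⇒ [4, 11, 18, 46, 55, 69, 77, 88, 111, 119, 141, 156, 171, 206, 215, 229, 280]

All cut coordinates (distinct, sorted): [4, 11, 18, 34, 39, 46, 55, 63, 69, 77, 88, 111, 119, 135, 141, 156, 171, 178, 187, 195, 206, 215, 229, 236, 243, 261, 266, 273, 280]

Fragment lengths:
  4→11: 7 bp
  11→18: 7 bp
  18→34: 16 bp
  34→39: 5 bp
  39→46: 7 bp
  46→55: 9 bp
  55→63: 8 bp
  63→69: 6 bp
  69→77: 8 bp
  77→88: 11 bp
  88→111: 23 bp
  111→119: 8 bp
  119→135: 16 bp
  135→141: 6 bp
  141→156: 15 bp
  156→171: 15 bp
  171→178: 7 bp
  178→187: 9 bp
  187→195: 8 bp
  195→206: 11 bp
  206→215: 9 bp
  215→229: 14 bp
  229→236: 7 bp
  236→243: 7 bp
  243→261: 18 bp
  261→266: 5 bp
  266→273: 7 bp
  273→280: 7 bp
  280→4 (wrap): 288-280+4 = 12 bp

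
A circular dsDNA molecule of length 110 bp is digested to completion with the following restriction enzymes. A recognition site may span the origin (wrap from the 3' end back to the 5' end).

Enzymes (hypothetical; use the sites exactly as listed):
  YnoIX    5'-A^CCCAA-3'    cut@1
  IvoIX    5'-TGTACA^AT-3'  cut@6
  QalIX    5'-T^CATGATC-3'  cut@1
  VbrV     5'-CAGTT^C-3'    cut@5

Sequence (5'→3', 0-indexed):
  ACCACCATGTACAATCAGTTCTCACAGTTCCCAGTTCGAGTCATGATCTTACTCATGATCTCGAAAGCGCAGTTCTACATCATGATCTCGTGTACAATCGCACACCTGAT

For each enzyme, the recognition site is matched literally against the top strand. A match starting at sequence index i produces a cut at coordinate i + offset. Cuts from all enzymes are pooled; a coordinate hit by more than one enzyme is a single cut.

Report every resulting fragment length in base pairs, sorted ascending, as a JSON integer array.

[5,6,7,7,9,12,16,21,27]

Site scan:
  YnoIX (ACCCAA, off=1): no sites
  IvoIX (TGTACAAT, off=6): starts [7, 90] → cuts [13, 96]
  QalIX (TCATGATC, off=1): starts [40, 52, 79] → cuts [41, 53, 80]
  VbrV (CAGTTC, off=5): starts [15, 24, 31, 69] → cuts [20, 29, 36, 74]

All cut coordinates (distinct, sorted): [13, 20, 29, 36, 41, 53, 74, 80, 96]

Fragment lengths:
  13→20: 7 bp
  20→29: 9 bp
  29→36: 7 bp
  36→41: 5 bp
  41→53: 12 bp
  53→74: 21 bp
  74→80: 6 bp
  80→96: 16 bp
  96→13 (wrap): 110-96+13 = 27 bp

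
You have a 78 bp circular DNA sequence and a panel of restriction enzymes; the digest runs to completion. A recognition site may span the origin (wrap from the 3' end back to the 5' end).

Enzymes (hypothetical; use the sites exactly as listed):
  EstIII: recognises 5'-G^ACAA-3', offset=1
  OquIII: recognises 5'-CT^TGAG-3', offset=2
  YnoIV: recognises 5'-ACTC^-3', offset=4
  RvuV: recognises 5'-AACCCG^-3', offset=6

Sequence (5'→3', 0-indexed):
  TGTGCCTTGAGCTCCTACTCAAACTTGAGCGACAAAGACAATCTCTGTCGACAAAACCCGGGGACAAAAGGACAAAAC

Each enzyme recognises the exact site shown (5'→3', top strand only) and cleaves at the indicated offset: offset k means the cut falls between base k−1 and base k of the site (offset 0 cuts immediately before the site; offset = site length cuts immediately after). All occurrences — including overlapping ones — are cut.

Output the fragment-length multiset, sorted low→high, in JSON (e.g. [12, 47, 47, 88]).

[3,5,6,6,8,10,13,13,14]

Site scan:
  EstIII (GACAA, off=1): starts [30, 36, 49, 62, 70] → cuts [31, 37, 50, 63, 71]
  OquIII (CTTGAG, off=2): starts [5, 23] → cuts [7, 25]
  YnoIV (ACTC, off=4): starts [16] → cuts [20]
  RvuV (AACCCG, off=6): starts [54] → cuts [60]

All cut coordinates (distinct, sorted): [7, 20, 25, 31, 37, 50, 60, 63, 71]

Fragments:
  7→20: 13 bp
  20→25: 5 bp
  25→31: 6 bp
  31→37: 6 bp
  37→50: 13 bp
  50→60: 10 bp
  60→63: 3 bp
  63→71: 8 bp
  71→7 (wrap): 78-71+7 = 14 bp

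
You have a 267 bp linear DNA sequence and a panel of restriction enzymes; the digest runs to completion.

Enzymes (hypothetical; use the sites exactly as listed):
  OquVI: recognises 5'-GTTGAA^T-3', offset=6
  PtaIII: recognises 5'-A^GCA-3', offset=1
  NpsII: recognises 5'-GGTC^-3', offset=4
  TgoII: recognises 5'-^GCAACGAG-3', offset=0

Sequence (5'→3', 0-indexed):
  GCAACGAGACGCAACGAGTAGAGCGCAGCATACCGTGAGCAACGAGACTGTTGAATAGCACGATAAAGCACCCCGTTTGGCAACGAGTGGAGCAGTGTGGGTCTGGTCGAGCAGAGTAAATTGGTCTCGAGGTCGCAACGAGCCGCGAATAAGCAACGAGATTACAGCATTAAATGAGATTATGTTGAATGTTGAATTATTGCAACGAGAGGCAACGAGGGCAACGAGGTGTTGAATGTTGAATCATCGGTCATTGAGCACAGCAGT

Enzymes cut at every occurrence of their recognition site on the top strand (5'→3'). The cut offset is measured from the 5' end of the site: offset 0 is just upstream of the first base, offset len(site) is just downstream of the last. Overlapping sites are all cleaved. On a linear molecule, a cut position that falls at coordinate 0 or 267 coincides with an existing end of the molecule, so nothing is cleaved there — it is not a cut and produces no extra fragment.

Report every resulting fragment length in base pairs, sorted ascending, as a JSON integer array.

[2,2,5,5,5,5,5,7,7,8,9,9,10,10,10,11,12,12,12,14,16,16,17,17,18,23]

Site scan:
  OquVI (GTTGAAT, off=6): starts [49, 183, 190, 230, 237] → cuts [55, 189, 196, 236, 243]
  PtaIII (AGCA, off=1): starts [26, 37, 56, 66, 90, 109, 151, 165, 256, 261] → cuts [27, 38, 57, 67, 91, 110, 152, 166, 257, 262]
  NpsII (GGTC, off=4): starts [99, 104, 122, 130, 248] → cuts [103, 108, 126, 134, 252]
  TgoII (GCAACGAG, off=0): starts [0, 10, 38, 79, 134, 152, 201, 211, 220] → cuts [10, 38, 79, 134, 152, 201, 211, 220] (position 0 is a terminus of the linear molecule — no cut)

All cut coordinates (distinct, sorted): [10, 27, 38, 55, 57, 67, 79, 91, 103, 108, 110, 126, 134, 152, 166, 189, 196, 201, 211, 220, 236, 243, 252, 257, 262]

Fragments:
  [0,10): 10 bp
  [10,27): 17 bp
  [27,38): 11 bp
  [38,55): 17 bp
  [55,57): 2 bp
  [57,67): 10 bp
  [67,79): 12 bp
  [79,91): 12 bp
  [91,103): 12 bp
  [103,108): 5 bp
  [108,110): 2 bp
  [110,126): 16 bp
  [126,134): 8 bp
  [134,152): 18 bp
  [152,166): 14 bp
  [166,189): 23 bp
  [189,196): 7 bp
  [196,201): 5 bp
  [201,211): 10 bp
  [211,220): 9 bp
  [220,236): 16 bp
  [236,243): 7 bp
  [243,252): 9 bp
  [252,257): 5 bp
  [257,262): 5 bp
  [262,267): 5 bp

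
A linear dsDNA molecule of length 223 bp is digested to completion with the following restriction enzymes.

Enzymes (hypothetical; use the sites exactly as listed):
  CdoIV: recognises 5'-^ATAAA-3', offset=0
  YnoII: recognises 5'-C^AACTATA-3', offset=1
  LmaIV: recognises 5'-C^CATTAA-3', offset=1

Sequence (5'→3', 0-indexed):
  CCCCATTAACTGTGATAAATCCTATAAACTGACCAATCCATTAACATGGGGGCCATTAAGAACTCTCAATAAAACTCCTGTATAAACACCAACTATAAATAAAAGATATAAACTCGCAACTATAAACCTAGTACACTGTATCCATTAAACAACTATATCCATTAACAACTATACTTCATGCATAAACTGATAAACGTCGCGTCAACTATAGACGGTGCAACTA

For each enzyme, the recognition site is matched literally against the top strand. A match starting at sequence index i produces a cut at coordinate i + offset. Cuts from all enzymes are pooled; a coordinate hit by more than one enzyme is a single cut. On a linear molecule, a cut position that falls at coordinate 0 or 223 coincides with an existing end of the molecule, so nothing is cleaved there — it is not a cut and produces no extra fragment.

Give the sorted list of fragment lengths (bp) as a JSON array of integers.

Scan for sites:
  CdoIV (ATAAA, off=0): starts [14, 23, 68, 81, 94, 98, 107, 121, 181, 189] → cuts [14, 23, 68, 81, 94, 98, 107, 121, 181, 189]
  YnoII (CAACTATA, off=1): starts [89, 116, 149, 165, 202] → cuts [90, 117, 150, 166, 203]
  LmaIV (CCATTAA, off=1): starts [2, 37, 52, 141, 158] → cuts [3, 38, 53, 142, 159]

Pooled cuts: [3, 14, 23, 38, 53, 68, 81, 90, 94, 98, 107, 117, 121, 142, 150, 159, 166, 181, 189, 203]

Fragments:
  [0,3): 3 bp
  [3,14): 11 bp
  [14,23): 9 bp
  [23,38): 15 bp
  [38,53): 15 bp
  [53,68): 15 bp
  [68,81): 13 bp
  [81,90): 9 bp
  [90,94): 4 bp
  [94,98): 4 bp
  [98,107): 9 bp
  [107,117): 10 bp
  [117,121): 4 bp
  [121,142): 21 bp
  [142,150): 8 bp
  [150,159): 9 bp
  [159,166): 7 bp
  [166,181): 15 bp
  [181,189): 8 bp
  [189,203): 14 bp
  [203,223): 20 bp

[3,4,4,4,7,8,8,9,9,9,9,10,11,13,14,15,15,15,15,20,21]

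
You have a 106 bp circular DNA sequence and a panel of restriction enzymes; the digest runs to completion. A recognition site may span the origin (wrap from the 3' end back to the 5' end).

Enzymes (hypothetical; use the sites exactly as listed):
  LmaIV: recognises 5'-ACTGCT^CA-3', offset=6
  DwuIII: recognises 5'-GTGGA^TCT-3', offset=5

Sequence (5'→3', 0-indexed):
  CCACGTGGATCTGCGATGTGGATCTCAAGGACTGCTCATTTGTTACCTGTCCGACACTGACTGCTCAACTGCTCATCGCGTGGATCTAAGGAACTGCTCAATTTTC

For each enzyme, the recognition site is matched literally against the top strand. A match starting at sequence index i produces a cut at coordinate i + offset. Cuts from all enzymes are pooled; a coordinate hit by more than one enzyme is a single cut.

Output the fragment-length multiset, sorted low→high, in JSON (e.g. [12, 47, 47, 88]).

[8,11,13,14,14,17,29]

Per-enzyme occurrences:
  LmaIV (ACTGCTCA, off=6): starts [30, 59, 67, 92] → cuts [36, 65, 73, 98]
  DwuIII (GTGGATCT, off=5): starts [4, 17, 79] → cuts [9, 22, 84]

All cut coordinates (distinct, sorted): [9, 22, 36, 65, 73, 84, 98]

Fragments:
  9→22: 13 bp
  22→36: 14 bp
  36→65: 29 bp
  65→73: 8 bp
  73→84: 11 bp
  84→98: 14 bp
  98→9 (wrap): 106-98+9 = 17 bp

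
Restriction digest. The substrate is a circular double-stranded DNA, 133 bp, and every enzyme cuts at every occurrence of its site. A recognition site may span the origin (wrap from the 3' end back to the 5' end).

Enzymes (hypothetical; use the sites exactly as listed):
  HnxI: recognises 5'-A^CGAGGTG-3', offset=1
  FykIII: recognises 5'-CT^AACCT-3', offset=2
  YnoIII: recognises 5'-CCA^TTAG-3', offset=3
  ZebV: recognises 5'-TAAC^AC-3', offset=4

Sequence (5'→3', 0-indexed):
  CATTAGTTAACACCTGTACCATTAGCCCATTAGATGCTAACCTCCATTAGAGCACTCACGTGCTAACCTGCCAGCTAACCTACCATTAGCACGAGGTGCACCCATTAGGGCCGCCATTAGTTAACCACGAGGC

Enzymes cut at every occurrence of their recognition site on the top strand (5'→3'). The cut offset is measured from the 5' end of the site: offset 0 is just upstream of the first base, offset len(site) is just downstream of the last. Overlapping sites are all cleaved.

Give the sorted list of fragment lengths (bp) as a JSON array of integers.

Site scan:
  HnxI (ACGAGGTG, off=1): starts [90] → cuts [91]
  FykIII (CTAACCT, off=2): starts [36, 62, 74] → cuts [38, 64, 76]
  YnoIII (CCATTAG, off=3): starts [18, 26, 43, 82, 101, 113, 132] → cuts [2, 21, 29, 46, 85, 104, 116]
  ZebV (TAACAC, off=4): starts [7] → cuts [11]

Pooled cuts: [2, 11, 21, 29, 38, 46, 64, 76, 85, 91, 104, 116]

Fragments:
  2→11: 9 bp
  11→21: 10 bp
  21→29: 8 bp
  29→38: 9 bp
  38→46: 8 bp
  46→64: 18 bp
  64→76: 12 bp
  76→85: 9 bp
  85→91: 6 bp
  91→104: 13 bp
  104→116: 12 bp
  116→2 (wrap): 133-116+2 = 19 bp

[6,8,8,9,9,9,10,12,12,13,18,19]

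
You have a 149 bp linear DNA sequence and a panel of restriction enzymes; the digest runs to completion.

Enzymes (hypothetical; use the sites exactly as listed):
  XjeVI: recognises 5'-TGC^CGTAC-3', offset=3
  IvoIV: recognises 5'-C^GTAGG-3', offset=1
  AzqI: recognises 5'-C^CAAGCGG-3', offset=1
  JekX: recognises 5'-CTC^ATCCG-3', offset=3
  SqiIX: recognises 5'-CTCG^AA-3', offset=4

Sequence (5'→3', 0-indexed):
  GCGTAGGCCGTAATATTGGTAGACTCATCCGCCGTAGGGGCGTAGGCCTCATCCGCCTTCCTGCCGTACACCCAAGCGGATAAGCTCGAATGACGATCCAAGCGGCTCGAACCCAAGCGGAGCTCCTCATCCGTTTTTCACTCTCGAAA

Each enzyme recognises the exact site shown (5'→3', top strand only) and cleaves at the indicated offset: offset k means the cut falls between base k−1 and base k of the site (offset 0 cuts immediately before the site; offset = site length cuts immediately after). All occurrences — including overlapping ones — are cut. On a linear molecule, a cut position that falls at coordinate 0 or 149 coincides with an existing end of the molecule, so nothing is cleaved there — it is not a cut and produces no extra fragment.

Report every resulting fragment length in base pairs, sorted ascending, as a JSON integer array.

[2,3,4,7,8,8,9,10,11,14,15,16,18,24]

Scan for sites:
  XjeVI (TGCCGTAC, off=3): starts [61] → cuts [64]
  IvoIV (CGTAGG, off=1): starts [1, 32, 40] → cuts [2, 33, 41]
  AzqI (CCAAGCGG, off=1): starts [71, 97, 112] → cuts [72, 98, 113]
  JekX (CTCATCCG, off=3): starts [23, 47, 125] → cuts [26, 50, 128]
  SqiIX (CTCGAA, off=4): starts [84, 105, 142] → cuts [88, 109, 146]

Pooled cuts: [2, 26, 33, 41, 50, 64, 72, 88, 98, 109, 113, 128, 146]

Fragments:
  [0,2): 2 bp
  [2,26): 24 bp
  [26,33): 7 bp
  [33,41): 8 bp
  [41,50): 9 bp
  [50,64): 14 bp
  [64,72): 8 bp
  [72,88): 16 bp
  [88,98): 10 bp
  [98,109): 11 bp
  [109,113): 4 bp
  [113,128): 15 bp
  [128,146): 18 bp
  [146,149): 3 bp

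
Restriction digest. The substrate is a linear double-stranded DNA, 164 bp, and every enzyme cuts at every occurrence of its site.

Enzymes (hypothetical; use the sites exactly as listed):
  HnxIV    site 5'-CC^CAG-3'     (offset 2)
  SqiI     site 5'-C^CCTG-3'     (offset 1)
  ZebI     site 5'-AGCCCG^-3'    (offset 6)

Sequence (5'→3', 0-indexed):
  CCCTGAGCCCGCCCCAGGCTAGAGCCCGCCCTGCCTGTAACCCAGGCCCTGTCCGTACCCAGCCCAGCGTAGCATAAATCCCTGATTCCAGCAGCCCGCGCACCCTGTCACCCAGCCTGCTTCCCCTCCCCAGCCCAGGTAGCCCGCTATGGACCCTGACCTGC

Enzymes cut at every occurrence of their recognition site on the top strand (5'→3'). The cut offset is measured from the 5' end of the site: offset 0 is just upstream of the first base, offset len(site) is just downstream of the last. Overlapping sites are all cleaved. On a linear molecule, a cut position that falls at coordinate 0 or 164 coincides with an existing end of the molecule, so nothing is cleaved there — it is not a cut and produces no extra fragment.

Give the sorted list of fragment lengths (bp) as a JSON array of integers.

[1,1,3,5,5,5,5,8,9,10,10,11,12,13,14,16,18,18]

Scan for sites:
  HnxIV CCCAG/2: at [12, 40, 57, 62, 110, 128, 133] ⇒ [14, 42, 59, 64, 112, 130, 135]
  SqiI CCCTG/1: at [0, 28, 46, 79, 102, 153] ⇒ [1, 29, 47, 80, 103, 154]
  ZebI AGCCCG/6: at [5, 22, 92, 140] ⇒ [11, 28, 98, 146]

Pooled cuts: [1, 11, 14, 28, 29, 42, 47, 59, 64, 80, 98, 103, 112, 130, 135, 146, 154]

Fragments:
  [0,1): 1 bp
  [1,11): 10 bp
  [11,14): 3 bp
  [14,28): 14 bp
  [28,29): 1 bp
  [29,42): 13 bp
  [42,47): 5 bp
  [47,59): 12 bp
  [59,64): 5 bp
  [64,80): 16 bp
  [80,98): 18 bp
  [98,103): 5 bp
  [103,112): 9 bp
  [112,130): 18 bp
  [130,135): 5 bp
  [135,146): 11 bp
  [146,154): 8 bp
  [154,164): 10 bp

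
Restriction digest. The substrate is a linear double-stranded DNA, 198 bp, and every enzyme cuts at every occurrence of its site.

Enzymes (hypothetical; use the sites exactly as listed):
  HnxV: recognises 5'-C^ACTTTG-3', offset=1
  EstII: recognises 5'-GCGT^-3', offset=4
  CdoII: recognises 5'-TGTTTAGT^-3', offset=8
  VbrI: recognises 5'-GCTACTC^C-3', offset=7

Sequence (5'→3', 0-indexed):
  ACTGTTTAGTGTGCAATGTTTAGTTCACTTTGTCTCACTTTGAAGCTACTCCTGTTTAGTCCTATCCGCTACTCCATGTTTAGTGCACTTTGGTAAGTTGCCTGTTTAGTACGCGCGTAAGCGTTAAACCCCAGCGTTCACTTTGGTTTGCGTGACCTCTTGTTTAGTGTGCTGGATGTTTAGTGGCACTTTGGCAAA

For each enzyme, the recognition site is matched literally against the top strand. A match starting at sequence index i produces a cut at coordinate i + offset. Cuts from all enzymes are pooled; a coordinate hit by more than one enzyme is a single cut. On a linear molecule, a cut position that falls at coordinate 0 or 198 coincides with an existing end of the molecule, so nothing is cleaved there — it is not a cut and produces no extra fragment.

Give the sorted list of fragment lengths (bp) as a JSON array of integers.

Site scan:
  HnxV (CACTTTG, off=1): starts [25, 35, 85, 138, 186] → cuts [26, 36, 86, 139, 187]
  EstII (GCGT, off=4): starts [114, 120, 133, 149] → cuts [118, 124, 137, 153]
  CdoII (TGTTTAGT, off=8): starts [2, 16, 52, 76, 102, 160, 176] → cuts [10, 24, 60, 84, 110, 168, 184]
  VbrI (GCTACTCC, off=7): starts [44, 67] → cuts [51, 74]

Pooled cuts: [10, 24, 26, 36, 51, 60, 74, 84, 86, 110, 118, 124, 137, 139, 153, 168, 184, 187]

Fragments:
  [0,10): 10 bp
  [10,24): 14 bp
  [24,26): 2 bp
  [26,36): 10 bp
  [36,51): 15 bp
  [51,60): 9 bp
  [60,74): 14 bp
  [74,84): 10 bp
  [84,86): 2 bp
  [86,110): 24 bp
  [110,118): 8 bp
  [118,124): 6 bp
  [124,137): 13 bp
  [137,139): 2 bp
  [139,153): 14 bp
  [153,168): 15 bp
  [168,184): 16 bp
  [184,187): 3 bp
  [187,198): 11 bp

[2,2,2,3,6,8,9,10,10,10,11,13,14,14,14,15,15,16,24]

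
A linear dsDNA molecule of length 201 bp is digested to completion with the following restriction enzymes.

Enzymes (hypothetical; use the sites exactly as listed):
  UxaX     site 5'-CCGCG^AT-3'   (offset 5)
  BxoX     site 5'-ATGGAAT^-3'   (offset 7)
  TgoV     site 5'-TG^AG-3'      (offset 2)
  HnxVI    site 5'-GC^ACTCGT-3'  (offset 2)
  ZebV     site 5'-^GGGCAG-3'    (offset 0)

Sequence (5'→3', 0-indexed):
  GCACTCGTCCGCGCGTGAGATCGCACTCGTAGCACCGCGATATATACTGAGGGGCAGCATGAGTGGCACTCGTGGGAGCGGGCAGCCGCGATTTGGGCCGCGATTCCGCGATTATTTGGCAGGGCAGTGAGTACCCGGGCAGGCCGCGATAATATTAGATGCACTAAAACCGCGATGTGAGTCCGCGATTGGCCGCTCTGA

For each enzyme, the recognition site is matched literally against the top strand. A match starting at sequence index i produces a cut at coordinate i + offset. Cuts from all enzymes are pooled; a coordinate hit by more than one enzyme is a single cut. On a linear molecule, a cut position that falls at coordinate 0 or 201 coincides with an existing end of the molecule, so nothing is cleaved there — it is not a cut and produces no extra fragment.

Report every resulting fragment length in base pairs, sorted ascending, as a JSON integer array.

Scan for sites:
  UxaX CCGCGAT/5: at [34, 85, 97, 105, 143, 169, 182] ⇒ [39, 90, 102, 110, 148, 174, 187]
  BxoX (ATGGAAT, off=7): no sites
  TgoV TGAG/2: at [15, 47, 59, 127, 177] ⇒ [17, 49, 61, 129, 179]
  HnxVI GCACTCGT/2: at [0, 22, 65] ⇒ [2, 24, 67]
  ZebV GGGCAG/0: at [51, 79, 121, 136] ⇒ [51, 79, 121, 136]

Pooled cuts: [2, 17, 24, 39, 49, 51, 61, 67, 79, 90, 102, 110, 121, 129, 136, 148, 174, 179, 187]

Fragment lengths:
  [0,2): 2 bp
  [2,17): 15 bp
  [17,24): 7 bp
  [24,39): 15 bp
  [39,49): 10 bp
  [49,51): 2 bp
  [51,61): 10 bp
  [61,67): 6 bp
  [67,79): 12 bp
  [79,90): 11 bp
  [90,102): 12 bp
  [102,110): 8 bp
  [110,121): 11 bp
  [121,129): 8 bp
  [129,136): 7 bp
  [136,148): 12 bp
  [148,174): 26 bp
  [174,179): 5 bp
  [179,187): 8 bp
  [187,201): 14 bp

[2,2,5,6,7,7,8,8,8,10,10,11,11,12,12,12,14,15,15,26]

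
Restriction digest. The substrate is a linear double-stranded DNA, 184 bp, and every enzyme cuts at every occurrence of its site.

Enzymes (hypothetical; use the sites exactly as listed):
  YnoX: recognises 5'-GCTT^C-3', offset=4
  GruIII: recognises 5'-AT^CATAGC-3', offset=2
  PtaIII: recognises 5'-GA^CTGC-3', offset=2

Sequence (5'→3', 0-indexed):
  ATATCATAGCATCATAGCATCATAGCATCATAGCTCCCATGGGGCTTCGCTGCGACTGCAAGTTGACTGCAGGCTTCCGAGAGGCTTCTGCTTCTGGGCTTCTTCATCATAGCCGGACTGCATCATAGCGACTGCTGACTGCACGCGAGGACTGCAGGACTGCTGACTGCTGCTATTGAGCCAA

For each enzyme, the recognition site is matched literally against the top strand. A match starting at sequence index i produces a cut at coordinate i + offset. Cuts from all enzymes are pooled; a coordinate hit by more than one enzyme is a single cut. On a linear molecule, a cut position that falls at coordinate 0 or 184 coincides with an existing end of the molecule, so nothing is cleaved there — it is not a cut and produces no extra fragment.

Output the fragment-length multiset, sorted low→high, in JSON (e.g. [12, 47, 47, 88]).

[4,6,6,6,7,7,8,8,8,8,8,8,8,10,10,11,11,13,18,19]

Scan for sites:
  YnoX (GCTTC, off=4): starts [43, 72, 83, 89, 97] → cuts [47, 76, 87, 93, 101]
  GruIII (ATCATAGC, off=2): starts [2, 10, 18, 26, 105, 121] → cuts [4, 12, 20, 28, 107, 123]
  PtaIII (GACTGC, off=2): starts [53, 64, 115, 129, 136, 149, 157, 164] → cuts [55, 66, 117, 131, 138, 151, 159, 166]

Pooled cuts: [4, 12, 20, 28, 47, 55, 66, 76, 87, 93, 101, 107, 117, 123, 131, 138, 151, 159, 166]

Fragment lengths:
  [0,4): 4 bp
  [4,12): 8 bp
  [12,20): 8 bp
  [20,28): 8 bp
  [28,47): 19 bp
  [47,55): 8 bp
  [55,66): 11 bp
  [66,76): 10 bp
  [76,87): 11 bp
  [87,93): 6 bp
  [93,101): 8 bp
  [101,107): 6 bp
  [107,117): 10 bp
  [117,123): 6 bp
  [123,131): 8 bp
  [131,138): 7 bp
  [138,151): 13 bp
  [151,159): 8 bp
  [159,166): 7 bp
  [166,184): 18 bp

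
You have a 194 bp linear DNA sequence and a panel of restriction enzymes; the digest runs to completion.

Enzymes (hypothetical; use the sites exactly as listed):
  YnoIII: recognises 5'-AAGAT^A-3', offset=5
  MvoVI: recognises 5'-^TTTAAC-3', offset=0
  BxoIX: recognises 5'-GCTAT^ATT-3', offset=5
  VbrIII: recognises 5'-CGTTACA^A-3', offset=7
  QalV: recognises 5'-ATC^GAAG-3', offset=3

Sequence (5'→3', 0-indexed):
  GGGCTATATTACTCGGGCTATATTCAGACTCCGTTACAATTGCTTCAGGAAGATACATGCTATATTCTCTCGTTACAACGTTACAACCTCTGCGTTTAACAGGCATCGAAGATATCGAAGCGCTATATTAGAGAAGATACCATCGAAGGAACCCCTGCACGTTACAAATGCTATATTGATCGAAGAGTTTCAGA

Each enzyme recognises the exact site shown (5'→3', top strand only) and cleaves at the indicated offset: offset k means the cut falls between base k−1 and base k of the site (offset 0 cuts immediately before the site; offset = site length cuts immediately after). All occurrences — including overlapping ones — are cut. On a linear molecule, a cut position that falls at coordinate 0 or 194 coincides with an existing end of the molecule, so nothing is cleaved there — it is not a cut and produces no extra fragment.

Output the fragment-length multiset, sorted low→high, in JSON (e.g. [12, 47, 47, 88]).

Scan for sites:
  YnoIII AAGATA/5: at [49, 108, 133] ⇒ [54, 113, 138]
  MvoVI TTTAAC/0: at [94] ⇒ [94]
  BxoIX GCTATATT/5: at [2, 16, 58, 121, 169] ⇒ [7, 21, 63, 126, 174]
  VbrIII CGTTACAA/7: at [31, 70, 78, 159] ⇒ [38, 77, 85, 166]
  QalV ATCGAAG/3: at [104, 113, 141, 178] ⇒ [107, 116, 144, 181]

All cut coordinates (distinct, sorted): [7, 21, 38, 54, 63, 77, 85, 94, 107, 113, 116, 126, 138, 144, 166, 174, 181]

Fragments:
  [0,7): 7 bp
  [7,21): 14 bp
  [21,38): 17 bp
  [38,54): 16 bp
  [54,63): 9 bp
  [63,77): 14 bp
  [77,85): 8 bp
  [85,94): 9 bp
  [94,107): 13 bp
  [107,113): 6 bp
  [113,116): 3 bp
  [116,126): 10 bp
  [126,138): 12 bp
  [138,144): 6 bp
  [144,166): 22 bp
  [166,174): 8 bp
  [174,181): 7 bp
  [181,194): 13 bp

[3,6,6,7,7,8,8,9,9,10,12,13,13,14,14,16,17,22]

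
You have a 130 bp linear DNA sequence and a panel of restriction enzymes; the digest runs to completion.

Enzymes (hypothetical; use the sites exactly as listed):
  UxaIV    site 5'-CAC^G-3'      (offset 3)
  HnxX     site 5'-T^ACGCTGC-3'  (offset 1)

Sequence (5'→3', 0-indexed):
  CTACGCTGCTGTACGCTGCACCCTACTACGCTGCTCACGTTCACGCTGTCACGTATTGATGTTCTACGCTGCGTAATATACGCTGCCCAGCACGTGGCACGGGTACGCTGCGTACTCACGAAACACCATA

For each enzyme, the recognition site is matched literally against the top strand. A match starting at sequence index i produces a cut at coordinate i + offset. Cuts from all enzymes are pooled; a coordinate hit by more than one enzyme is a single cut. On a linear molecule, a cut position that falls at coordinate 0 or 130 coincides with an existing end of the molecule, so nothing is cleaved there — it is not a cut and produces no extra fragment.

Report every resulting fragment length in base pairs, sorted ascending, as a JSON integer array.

[2,4,6,7,8,10,11,11,13,14,14,15,15]

Site scan:
  UxaIV CACG/3: at [35, 41, 49, 90, 97, 116] ⇒ [38, 44, 52, 93, 100, 119]
  HnxX TACGCTGC/1: at [1, 11, 26, 64, 78, 103] ⇒ [2, 12, 27, 65, 79, 104]

All cut coordinates (distinct, sorted): [2, 12, 27, 38, 44, 52, 65, 79, 93, 100, 104, 119]

Fragments:
  [0,2): 2 bp
  [2,12): 10 bp
  [12,27): 15 bp
  [27,38): 11 bp
  [38,44): 6 bp
  [44,52): 8 bp
  [52,65): 13 bp
  [65,79): 14 bp
  [79,93): 14 bp
  [93,100): 7 bp
  [100,104): 4 bp
  [104,119): 15 bp
  [119,130): 11 bp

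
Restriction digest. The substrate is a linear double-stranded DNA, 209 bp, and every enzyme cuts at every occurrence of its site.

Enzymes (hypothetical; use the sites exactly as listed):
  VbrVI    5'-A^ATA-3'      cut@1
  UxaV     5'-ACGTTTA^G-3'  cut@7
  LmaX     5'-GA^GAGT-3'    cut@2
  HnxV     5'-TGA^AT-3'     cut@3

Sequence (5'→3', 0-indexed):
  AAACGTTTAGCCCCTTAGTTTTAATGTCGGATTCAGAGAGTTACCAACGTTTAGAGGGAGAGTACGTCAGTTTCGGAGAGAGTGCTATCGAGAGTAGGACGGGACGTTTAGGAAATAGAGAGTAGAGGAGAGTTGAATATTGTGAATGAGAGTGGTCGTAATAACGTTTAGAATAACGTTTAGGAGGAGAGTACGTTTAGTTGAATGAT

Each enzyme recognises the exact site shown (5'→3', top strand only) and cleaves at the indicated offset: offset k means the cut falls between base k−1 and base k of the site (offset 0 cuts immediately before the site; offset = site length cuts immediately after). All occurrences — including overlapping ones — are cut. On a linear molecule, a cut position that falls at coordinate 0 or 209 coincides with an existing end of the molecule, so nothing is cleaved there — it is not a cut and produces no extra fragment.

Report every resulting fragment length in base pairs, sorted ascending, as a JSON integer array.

[2,4,4,5,5,5,6,6,7,9,9,10,10,10,11,11,12,16,19,20,28]

Scan for sites:
  VbrVI AATA/1: at [113, 135, 159, 171] ⇒ [114, 136, 160, 172]
  UxaV ACGTTTAG/7: at [2, 46, 103, 163, 175, 192] ⇒ [9, 53, 110, 170, 182, 199]
  LmaX GAGAGT/2: at [35, 57, 77, 89, 117, 127, 147, 186] ⇒ [37, 59, 79, 91, 119, 129, 149, 188]
  HnxV TGAAT/3: at [133, 142, 201] ⇒ [136, 145, 204]

All cut coordinates (distinct, sorted): [9, 37, 53, 59, 79, 91, 110, 114, 119, 129, 136, 145, 149, 160, 170, 172, 182, 188, 199, 204]

Fragment lengths:
  [0,9): 9 bp
  [9,37): 28 bp
  [37,53): 16 bp
  [53,59): 6 bp
  [59,79): 20 bp
  [79,91): 12 bp
  [91,110): 19 bp
  [110,114): 4 bp
  [114,119): 5 bp
  [119,129): 10 bp
  [129,136): 7 bp
  [136,145): 9 bp
  [145,149): 4 bp
  [149,160): 11 bp
  [160,170): 10 bp
  [170,172): 2 bp
  [172,182): 10 bp
  [182,188): 6 bp
  [188,199): 11 bp
  [199,204): 5 bp
  [204,209): 5 bp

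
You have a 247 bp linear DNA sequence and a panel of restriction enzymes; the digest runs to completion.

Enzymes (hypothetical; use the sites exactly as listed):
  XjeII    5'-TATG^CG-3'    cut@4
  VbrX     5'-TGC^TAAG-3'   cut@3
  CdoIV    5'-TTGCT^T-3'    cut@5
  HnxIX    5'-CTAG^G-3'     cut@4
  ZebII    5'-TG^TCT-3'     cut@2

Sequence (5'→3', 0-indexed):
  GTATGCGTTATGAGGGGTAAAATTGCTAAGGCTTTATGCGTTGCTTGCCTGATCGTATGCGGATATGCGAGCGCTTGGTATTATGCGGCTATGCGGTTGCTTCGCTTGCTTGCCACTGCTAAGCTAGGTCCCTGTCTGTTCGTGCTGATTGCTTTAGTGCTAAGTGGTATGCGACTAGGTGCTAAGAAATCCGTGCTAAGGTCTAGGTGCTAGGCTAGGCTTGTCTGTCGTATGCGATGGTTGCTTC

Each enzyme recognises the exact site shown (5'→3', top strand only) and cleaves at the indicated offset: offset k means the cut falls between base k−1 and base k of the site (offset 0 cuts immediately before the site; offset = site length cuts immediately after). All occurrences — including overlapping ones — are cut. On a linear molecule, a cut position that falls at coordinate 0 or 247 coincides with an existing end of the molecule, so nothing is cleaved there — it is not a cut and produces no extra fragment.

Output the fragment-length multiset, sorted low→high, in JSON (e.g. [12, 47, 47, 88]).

[2,4,5,5,5,7,7,7,7,7,8,8,8,8,9,9,10,11,11,11,12,14,14,18,19,21]

Per-enzyme occurrences:
  XjeII (TATGCG, off=4): starts [1, 34, 55, 63, 81, 89, 167, 230] → cuts [5, 38, 59, 67, 85, 93, 171, 234]
  VbrX (TGCTAAG, off=3): starts [23, 116, 157, 179, 193] → cuts [26, 119, 160, 182, 196]
  CdoIV (TTGCTT, off=5): starts [40, 96, 105, 148, 240] → cuts [45, 101, 110, 153, 245]
  HnxIX (CTAGG, off=4): starts [123, 174, 202, 209, 214] → cuts [127, 178, 206, 213, 218]
  ZebII (TGTCT, off=2): starts [132, 221] → cuts [134, 223]

All cut coordinates (distinct, sorted): [5, 26, 38, 45, 59, 67, 85, 93, 101, 110, 119, 127, 134, 153, 160, 171, 178, 182, 196, 206, 213, 218, 223, 234, 245]

Fragment lengths:
  [0,5): 5 bp
  [5,26): 21 bp
  [26,38): 12 bp
  [38,45): 7 bp
  [45,59): 14 bp
  [59,67): 8 bp
  [67,85): 18 bp
  [85,93): 8 bp
  [93,101): 8 bp
  [101,110): 9 bp
  [110,119): 9 bp
  [119,127): 8 bp
  [127,134): 7 bp
  [134,153): 19 bp
  [153,160): 7 bp
  [160,171): 11 bp
  [171,178): 7 bp
  [178,182): 4 bp
  [182,196): 14 bp
  [196,206): 10 bp
  [206,213): 7 bp
  [213,218): 5 bp
  [218,223): 5 bp
  [223,234): 11 bp
  [234,245): 11 bp
  [245,247): 2 bp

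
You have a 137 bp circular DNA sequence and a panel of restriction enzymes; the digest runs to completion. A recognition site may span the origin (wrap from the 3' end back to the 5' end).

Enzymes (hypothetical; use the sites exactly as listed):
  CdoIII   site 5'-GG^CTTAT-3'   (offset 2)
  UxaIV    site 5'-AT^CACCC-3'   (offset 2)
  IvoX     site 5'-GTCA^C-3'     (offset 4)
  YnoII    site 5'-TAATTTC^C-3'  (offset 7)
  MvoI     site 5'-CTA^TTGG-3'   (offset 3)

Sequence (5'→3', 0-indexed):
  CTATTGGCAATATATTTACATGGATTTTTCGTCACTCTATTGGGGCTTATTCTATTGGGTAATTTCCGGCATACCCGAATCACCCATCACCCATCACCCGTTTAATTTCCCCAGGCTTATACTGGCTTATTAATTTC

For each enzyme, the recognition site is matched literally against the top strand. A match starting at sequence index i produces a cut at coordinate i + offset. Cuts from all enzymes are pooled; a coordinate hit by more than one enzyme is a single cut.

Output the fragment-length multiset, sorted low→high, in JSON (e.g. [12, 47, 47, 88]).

[3,5,6,6,7,7,9,10,12,12,14,15,31]

Per-enzyme occurrences:
  CdoIII GGCTTAT/2: at [43, 113, 123] ⇒ [45, 115, 125]
  UxaIV ATCACCC/2: at [78, 85, 92] ⇒ [80, 87, 94]
  IvoX GTCAC/4: at [30] ⇒ [34]
  YnoII TAATTTCC/7: at [59, 102, 130] ⇒ [0, 66, 109]
  MvoI CTATTGG/3: at [0, 36, 51] ⇒ [3, 39, 54]

All cut coordinates (distinct, sorted): [0, 3, 34, 39, 45, 54, 66, 80, 87, 94, 109, 115, 125]

Fragment lengths:
  0→3: 3 bp
  3→34: 31 bp
  34→39: 5 bp
  39→45: 6 bp
  45→54: 9 bp
  54→66: 12 bp
  66→80: 14 bp
  80→87: 7 bp
  87→94: 7 bp
  94→109: 15 bp
  109→115: 6 bp
  115→125: 10 bp
  125→0 (wrap): 137-125+0 = 12 bp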